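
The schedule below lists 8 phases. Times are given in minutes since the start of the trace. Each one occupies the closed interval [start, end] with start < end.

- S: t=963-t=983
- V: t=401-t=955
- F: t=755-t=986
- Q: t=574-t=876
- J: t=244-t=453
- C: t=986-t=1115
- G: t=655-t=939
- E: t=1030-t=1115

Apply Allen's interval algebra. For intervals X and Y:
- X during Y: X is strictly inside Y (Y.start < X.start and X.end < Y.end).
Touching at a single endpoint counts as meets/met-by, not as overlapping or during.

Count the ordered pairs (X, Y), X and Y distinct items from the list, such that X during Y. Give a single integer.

3

Checking all 56 ordered pairs for relation 'during'; matching pairs in alphabetical order:
(G, V): G during V ✓
(Q, V): Q during V ✓
(S, F): S during F ✓
Count: 3.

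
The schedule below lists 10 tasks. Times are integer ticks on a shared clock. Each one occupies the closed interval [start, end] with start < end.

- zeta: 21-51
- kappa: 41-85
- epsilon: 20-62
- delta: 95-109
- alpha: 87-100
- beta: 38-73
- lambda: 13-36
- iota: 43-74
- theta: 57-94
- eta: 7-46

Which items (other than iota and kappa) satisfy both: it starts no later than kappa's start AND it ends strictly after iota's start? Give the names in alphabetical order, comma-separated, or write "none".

beta, epsilon, eta, zeta

Conditions: its start is no later than kappa's start (X.start <= 41) AND its end is strictly after iota's start (X.end > 43).
alpha: start 87 <= 41? ✗; end 100 > 43? ✓ → no.
beta: start 38 <= 41? ✓; end 73 > 43? ✓ → yes.
delta: start 95 <= 41? ✗; end 109 > 43? ✓ → no.
epsilon: start 20 <= 41? ✓; end 62 > 43? ✓ → yes.
eta: start 7 <= 41? ✓; end 46 > 43? ✓ → yes.
lambda: start 13 <= 41? ✓; end 36 > 43? ✗ → no.
theta: start 57 <= 41? ✗; end 94 > 43? ✓ → no.
zeta: start 21 <= 41? ✓; end 51 > 43? ✓ → yes.
Result: beta, epsilon, eta, zeta.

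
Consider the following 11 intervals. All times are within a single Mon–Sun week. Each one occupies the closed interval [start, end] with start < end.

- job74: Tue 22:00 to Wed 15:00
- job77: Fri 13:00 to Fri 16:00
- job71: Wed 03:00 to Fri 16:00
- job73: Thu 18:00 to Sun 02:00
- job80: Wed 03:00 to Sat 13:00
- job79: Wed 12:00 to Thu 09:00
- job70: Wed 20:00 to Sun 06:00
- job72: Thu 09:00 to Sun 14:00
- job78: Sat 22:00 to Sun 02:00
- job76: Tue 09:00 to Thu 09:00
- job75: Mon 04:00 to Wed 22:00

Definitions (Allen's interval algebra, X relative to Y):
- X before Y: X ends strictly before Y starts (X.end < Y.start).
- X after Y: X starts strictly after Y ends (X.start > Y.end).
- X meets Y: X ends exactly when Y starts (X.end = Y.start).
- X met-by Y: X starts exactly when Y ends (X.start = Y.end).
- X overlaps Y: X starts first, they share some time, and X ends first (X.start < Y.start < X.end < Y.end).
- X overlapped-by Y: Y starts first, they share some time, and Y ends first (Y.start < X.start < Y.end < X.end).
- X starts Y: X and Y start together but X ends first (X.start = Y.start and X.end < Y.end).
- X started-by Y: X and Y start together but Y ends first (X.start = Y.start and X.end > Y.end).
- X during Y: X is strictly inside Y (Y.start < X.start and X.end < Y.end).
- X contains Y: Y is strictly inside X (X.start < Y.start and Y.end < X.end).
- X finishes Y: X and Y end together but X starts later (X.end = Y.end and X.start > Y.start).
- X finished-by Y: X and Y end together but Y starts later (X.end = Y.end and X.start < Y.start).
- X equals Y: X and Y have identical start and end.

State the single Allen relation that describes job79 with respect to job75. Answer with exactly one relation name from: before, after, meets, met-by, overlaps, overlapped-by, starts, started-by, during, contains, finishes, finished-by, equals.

overlapped-by

job79 = [Wed 12:00, Thu 09:00]; job75 = [Mon 04:00, Wed 22:00].
Compare endpoints: job79.start > job75.start, job79.start < job75.end, job79.end > job75.start, job79.end > job75.end.
That pattern is 'overlapped-by'.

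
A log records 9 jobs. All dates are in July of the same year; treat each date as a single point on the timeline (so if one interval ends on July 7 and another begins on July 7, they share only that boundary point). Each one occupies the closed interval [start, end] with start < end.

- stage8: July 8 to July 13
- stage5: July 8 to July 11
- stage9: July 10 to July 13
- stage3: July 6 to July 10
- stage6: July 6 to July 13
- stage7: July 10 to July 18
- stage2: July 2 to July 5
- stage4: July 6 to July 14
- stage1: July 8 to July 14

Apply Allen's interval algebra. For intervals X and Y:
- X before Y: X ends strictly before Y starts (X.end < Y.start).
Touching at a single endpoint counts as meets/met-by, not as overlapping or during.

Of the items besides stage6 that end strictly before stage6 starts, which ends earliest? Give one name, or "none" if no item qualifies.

Target stage6 = [July 6, July 13].
stage1 [July 8, July 14] → overlapped-by → excluded.
stage2 [July 2, July 5] → before → candidate.
stage3 [July 6, July 10] → starts → excluded.
stage4 [July 6, July 14] → started-by → excluded.
stage5 [July 8, July 11] → during → excluded.
stage7 [July 10, July 18] → overlapped-by → excluded.
stage8 [July 8, July 13] → finishes → excluded.
stage9 [July 10, July 13] → finishes → excluded.
Among candidates, earliest end is July 5 → stage2.

stage2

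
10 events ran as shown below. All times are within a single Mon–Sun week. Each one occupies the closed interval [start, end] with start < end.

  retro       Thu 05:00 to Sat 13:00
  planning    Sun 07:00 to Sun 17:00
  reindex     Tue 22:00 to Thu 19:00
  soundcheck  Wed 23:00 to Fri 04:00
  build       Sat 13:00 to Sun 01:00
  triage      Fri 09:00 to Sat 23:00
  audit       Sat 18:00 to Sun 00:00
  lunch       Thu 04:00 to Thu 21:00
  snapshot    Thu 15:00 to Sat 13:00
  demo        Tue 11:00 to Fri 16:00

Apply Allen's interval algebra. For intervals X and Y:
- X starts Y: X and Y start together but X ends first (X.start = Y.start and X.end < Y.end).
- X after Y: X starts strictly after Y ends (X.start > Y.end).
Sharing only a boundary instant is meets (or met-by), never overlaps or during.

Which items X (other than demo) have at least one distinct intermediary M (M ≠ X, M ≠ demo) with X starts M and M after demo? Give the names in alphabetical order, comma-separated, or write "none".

Target demo = [Tue 11:00, Fri 16:00].
Intermediaries M with M after demo: audit, build, planning.
Via audit — items with X starts audit: none.
Via build — items with X starts build: none.
Via planning — items with X starts planning: none.
Union: none.

none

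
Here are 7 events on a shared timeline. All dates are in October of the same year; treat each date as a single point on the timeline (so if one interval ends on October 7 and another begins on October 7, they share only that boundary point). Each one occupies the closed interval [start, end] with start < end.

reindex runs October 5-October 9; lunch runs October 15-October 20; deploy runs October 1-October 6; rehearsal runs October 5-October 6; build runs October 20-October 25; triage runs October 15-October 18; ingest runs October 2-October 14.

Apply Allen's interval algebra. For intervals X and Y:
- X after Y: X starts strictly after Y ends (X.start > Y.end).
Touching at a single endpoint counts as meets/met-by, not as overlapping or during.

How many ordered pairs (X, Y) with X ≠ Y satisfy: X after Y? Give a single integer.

Checking all 42 ordered pairs for relation 'after'; matching pairs in alphabetical order:
(build, deploy): build after deploy ✓
(build, ingest): build after ingest ✓
(build, rehearsal): build after rehearsal ✓
(build, reindex): build after reindex ✓
(build, triage): build after triage ✓
(lunch, deploy): lunch after deploy ✓
(lunch, ingest): lunch after ingest ✓
(lunch, rehearsal): lunch after rehearsal ✓
(lunch, reindex): lunch after reindex ✓
(triage, deploy): triage after deploy ✓
(triage, ingest): triage after ingest ✓
(triage, rehearsal): triage after rehearsal ✓
(triage, reindex): triage after reindex ✓
Count: 13.

13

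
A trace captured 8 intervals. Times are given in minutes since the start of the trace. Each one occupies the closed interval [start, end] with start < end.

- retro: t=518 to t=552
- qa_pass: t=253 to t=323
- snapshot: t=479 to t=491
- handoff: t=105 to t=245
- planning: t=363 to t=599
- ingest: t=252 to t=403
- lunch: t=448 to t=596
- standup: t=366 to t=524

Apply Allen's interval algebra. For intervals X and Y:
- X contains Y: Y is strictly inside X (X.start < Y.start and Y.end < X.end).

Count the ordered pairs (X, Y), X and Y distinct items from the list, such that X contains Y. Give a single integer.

Checking all 56 ordered pairs for relation 'contains'; matching pairs in alphabetical order:
(ingest, qa_pass): ingest contains qa_pass ✓
(lunch, retro): lunch contains retro ✓
(lunch, snapshot): lunch contains snapshot ✓
(planning, lunch): planning contains lunch ✓
(planning, retro): planning contains retro ✓
(planning, snapshot): planning contains snapshot ✓
(planning, standup): planning contains standup ✓
(standup, snapshot): standup contains snapshot ✓
Count: 8.

8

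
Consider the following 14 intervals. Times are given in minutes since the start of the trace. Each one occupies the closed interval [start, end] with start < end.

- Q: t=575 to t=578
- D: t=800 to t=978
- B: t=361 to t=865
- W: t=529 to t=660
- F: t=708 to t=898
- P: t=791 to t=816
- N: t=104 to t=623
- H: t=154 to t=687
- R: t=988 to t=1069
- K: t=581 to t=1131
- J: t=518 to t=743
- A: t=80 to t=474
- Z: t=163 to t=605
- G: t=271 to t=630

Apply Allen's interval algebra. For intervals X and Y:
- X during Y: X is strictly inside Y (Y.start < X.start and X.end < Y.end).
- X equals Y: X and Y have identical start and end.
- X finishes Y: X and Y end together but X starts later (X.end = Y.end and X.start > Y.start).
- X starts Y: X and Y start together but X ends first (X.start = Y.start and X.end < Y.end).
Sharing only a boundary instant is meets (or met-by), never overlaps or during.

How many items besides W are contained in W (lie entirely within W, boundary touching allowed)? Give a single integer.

1

Target W = [t=529, t=660].
A [t=80, t=474] → before → no.
B [t=361, t=865] → contains → no.
D [t=800, t=978] → after → no.
F [t=708, t=898] → after → no.
G [t=271, t=630] → overlaps → no.
H [t=154, t=687] → contains → no.
J [t=518, t=743] → contains → no.
K [t=581, t=1131] → overlapped-by → no.
N [t=104, t=623] → overlaps → no.
P [t=791, t=816] → after → no.
Q [t=575, t=578] → during → counts.
R [t=988, t=1069] → after → no.
Z [t=163, t=605] → overlaps → no.
Total: 1.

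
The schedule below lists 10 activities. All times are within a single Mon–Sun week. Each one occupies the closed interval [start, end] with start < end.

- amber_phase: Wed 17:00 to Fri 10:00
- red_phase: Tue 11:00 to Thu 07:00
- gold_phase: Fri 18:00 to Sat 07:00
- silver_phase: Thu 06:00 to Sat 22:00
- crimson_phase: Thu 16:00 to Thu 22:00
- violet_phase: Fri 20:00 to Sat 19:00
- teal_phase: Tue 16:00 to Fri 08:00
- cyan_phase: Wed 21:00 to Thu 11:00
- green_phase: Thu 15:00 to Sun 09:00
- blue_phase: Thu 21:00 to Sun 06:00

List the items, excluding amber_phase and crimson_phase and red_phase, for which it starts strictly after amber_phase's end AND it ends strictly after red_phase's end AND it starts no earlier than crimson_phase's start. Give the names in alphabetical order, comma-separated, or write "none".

gold_phase, violet_phase

Conditions: its start is strictly after amber_phase's end (X.start > Fri 10:00) AND its end is strictly after red_phase's end (X.end > Thu 07:00) AND its start is no earlier than crimson_phase's start (X.start >= Thu 16:00).
blue_phase: start Thu 21:00 > Fri 10:00? ✗; end Sun 06:00 > Thu 07:00? ✓; start Thu 21:00 >= Thu 16:00? ✓ → no.
cyan_phase: start Wed 21:00 > Fri 10:00? ✗; end Thu 11:00 > Thu 07:00? ✓; start Wed 21:00 >= Thu 16:00? ✗ → no.
gold_phase: start Fri 18:00 > Fri 10:00? ✓; end Sat 07:00 > Thu 07:00? ✓; start Fri 18:00 >= Thu 16:00? ✓ → yes.
green_phase: start Thu 15:00 > Fri 10:00? ✗; end Sun 09:00 > Thu 07:00? ✓; start Thu 15:00 >= Thu 16:00? ✗ → no.
silver_phase: start Thu 06:00 > Fri 10:00? ✗; end Sat 22:00 > Thu 07:00? ✓; start Thu 06:00 >= Thu 16:00? ✗ → no.
teal_phase: start Tue 16:00 > Fri 10:00? ✗; end Fri 08:00 > Thu 07:00? ✓; start Tue 16:00 >= Thu 16:00? ✗ → no.
violet_phase: start Fri 20:00 > Fri 10:00? ✓; end Sat 19:00 > Thu 07:00? ✓; start Fri 20:00 >= Thu 16:00? ✓ → yes.
Result: gold_phase, violet_phase.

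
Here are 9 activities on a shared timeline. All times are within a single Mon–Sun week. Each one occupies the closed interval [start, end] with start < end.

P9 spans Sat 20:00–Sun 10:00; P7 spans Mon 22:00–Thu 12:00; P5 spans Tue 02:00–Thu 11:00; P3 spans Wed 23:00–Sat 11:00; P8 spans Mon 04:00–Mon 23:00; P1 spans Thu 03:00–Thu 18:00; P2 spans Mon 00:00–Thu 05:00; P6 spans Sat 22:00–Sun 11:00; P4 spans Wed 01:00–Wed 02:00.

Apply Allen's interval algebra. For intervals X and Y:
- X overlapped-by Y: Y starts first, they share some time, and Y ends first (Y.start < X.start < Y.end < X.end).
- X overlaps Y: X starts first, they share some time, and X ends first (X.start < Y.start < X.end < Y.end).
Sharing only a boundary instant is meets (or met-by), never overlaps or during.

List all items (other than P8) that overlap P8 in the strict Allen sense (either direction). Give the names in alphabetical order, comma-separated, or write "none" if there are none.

Target P8 = [Mon 04:00, Mon 23:00].
P1 [Thu 03:00, Thu 18:00] → after → no.
P2 [Mon 00:00, Thu 05:00] → contains → no.
P3 [Wed 23:00, Sat 11:00] → after → no.
P4 [Wed 01:00, Wed 02:00] → after → no.
P5 [Tue 02:00, Thu 11:00] → after → no.
P6 [Sat 22:00, Sun 11:00] → after → no.
P7 [Mon 22:00, Thu 12:00] → overlapped-by → yes.
P9 [Sat 20:00, Sun 10:00] → after → no.
Result: P7.

P7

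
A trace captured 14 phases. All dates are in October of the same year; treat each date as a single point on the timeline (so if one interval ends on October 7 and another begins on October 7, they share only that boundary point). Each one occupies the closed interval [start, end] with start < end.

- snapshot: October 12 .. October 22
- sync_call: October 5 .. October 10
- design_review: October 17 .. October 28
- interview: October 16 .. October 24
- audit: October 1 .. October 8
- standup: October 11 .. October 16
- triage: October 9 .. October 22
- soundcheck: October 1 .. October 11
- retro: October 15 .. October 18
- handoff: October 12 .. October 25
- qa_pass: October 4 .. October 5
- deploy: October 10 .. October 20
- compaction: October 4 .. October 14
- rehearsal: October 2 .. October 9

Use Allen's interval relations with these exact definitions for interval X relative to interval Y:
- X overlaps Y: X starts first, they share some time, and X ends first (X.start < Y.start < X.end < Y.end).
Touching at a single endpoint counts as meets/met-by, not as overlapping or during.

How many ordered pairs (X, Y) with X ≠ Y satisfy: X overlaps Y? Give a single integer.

30

Checking all 182 ordered pairs for relation 'overlaps'; matching pairs in alphabetical order:
(audit, compaction): audit overlaps compaction ✓
(audit, rehearsal): audit overlaps rehearsal ✓
(audit, sync_call): audit overlaps sync_call ✓
(compaction, deploy): compaction overlaps deploy ✓
(compaction, handoff): compaction overlaps handoff ✓
(compaction, snapshot): compaction overlaps snapshot ✓
(compaction, standup): compaction overlaps standup ✓
(compaction, triage): compaction overlaps triage ✓
(deploy, design_review): deploy overlaps design_review ✓
(deploy, handoff): deploy overlaps handoff ✓
(deploy, interview): deploy overlaps interview ✓
(deploy, snapshot): deploy overlaps snapshot ✓
(handoff, design_review): handoff overlaps design_review ✓
(interview, design_review): interview overlaps design_review ✓
(rehearsal, compaction): rehearsal overlaps compaction ✓
(rehearsal, sync_call): rehearsal overlaps sync_call ✓
(retro, design_review): retro overlaps design_review ✓
(retro, interview): retro overlaps interview ✓
(snapshot, design_review): snapshot overlaps design_review ✓
(snapshot, interview): snapshot overlaps interview ✓
(soundcheck, compaction): soundcheck overlaps compaction ✓
(soundcheck, deploy): soundcheck overlaps deploy ✓
(soundcheck, triage): soundcheck overlaps triage ✓
(standup, handoff): standup overlaps handoff ✓
... plus 6 further pairs not listed.
Count: 30.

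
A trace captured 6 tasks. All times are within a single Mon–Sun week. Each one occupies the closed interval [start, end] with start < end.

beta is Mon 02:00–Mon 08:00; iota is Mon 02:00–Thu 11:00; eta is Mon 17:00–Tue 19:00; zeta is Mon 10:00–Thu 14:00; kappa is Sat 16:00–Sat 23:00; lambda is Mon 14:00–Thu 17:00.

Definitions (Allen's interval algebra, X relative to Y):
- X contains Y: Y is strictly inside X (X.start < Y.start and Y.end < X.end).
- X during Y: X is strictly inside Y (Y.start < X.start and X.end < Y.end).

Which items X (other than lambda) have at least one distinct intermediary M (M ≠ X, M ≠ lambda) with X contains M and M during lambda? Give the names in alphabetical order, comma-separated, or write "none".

iota, zeta

Target lambda = [Mon 14:00, Thu 17:00].
Intermediaries M with M during lambda: eta.
Via eta — items with X contains eta: iota, zeta.
Union: iota, zeta.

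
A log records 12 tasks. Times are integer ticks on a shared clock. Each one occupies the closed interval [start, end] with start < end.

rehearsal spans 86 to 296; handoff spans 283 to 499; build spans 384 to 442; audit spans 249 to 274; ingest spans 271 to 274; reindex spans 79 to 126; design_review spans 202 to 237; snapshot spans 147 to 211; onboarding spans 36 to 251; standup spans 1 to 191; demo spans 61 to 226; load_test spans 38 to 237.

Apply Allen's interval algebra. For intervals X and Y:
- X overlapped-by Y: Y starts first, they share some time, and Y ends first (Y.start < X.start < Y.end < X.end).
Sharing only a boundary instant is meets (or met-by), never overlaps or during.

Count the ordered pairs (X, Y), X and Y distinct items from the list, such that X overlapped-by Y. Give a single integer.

13

Checking all 132 ordered pairs for relation 'overlapped-by'; matching pairs in alphabetical order:
(audit, onboarding): audit overlapped-by onboarding ✓
(demo, standup): demo overlapped-by standup ✓
(design_review, demo): design_review overlapped-by demo ✓
(design_review, snapshot): design_review overlapped-by snapshot ✓
(handoff, rehearsal): handoff overlapped-by rehearsal ✓
(load_test, standup): load_test overlapped-by standup ✓
(onboarding, standup): onboarding overlapped-by standup ✓
(rehearsal, demo): rehearsal overlapped-by demo ✓
(rehearsal, load_test): rehearsal overlapped-by load_test ✓
(rehearsal, onboarding): rehearsal overlapped-by onboarding ✓
(rehearsal, reindex): rehearsal overlapped-by reindex ✓
(rehearsal, standup): rehearsal overlapped-by standup ✓
(snapshot, standup): snapshot overlapped-by standup ✓
Count: 13.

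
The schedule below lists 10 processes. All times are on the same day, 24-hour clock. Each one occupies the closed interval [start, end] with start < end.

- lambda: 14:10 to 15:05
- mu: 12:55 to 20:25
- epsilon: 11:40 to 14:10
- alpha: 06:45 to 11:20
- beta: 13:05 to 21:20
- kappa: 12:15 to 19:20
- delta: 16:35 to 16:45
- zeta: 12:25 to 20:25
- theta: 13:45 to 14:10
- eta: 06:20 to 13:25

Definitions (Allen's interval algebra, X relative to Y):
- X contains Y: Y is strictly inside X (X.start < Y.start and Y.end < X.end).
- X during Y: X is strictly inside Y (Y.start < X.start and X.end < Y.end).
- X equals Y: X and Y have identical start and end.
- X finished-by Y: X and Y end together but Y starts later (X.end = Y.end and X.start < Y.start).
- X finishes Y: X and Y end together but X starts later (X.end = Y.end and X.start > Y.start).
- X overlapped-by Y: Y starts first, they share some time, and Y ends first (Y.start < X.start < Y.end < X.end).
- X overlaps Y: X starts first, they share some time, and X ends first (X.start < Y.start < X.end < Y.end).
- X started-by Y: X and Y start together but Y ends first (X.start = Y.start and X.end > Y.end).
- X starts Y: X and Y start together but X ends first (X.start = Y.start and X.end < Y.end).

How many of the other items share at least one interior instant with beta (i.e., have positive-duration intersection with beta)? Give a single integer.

Target beta = [13:05, 21:20].
alpha [06:45, 11:20] → before → no.
delta [16:35, 16:45] → during → counts.
epsilon [11:40, 14:10] → overlaps → counts.
eta [06:20, 13:25] → overlaps → counts.
kappa [12:15, 19:20] → overlaps → counts.
lambda [14:10, 15:05] → during → counts.
mu [12:55, 20:25] → overlaps → counts.
theta [13:45, 14:10] → during → counts.
zeta [12:25, 20:25] → overlaps → counts.
Total: 8.

8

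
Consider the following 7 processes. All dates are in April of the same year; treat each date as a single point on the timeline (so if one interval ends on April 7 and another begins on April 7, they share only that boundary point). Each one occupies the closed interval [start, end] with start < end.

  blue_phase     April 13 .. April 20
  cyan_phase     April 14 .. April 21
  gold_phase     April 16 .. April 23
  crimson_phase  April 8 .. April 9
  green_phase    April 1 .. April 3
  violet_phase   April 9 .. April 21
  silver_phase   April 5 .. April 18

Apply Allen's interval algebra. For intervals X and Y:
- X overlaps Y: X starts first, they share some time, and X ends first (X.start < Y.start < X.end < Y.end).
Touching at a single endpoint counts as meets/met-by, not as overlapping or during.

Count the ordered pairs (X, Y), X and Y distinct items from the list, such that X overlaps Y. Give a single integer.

8

Checking all 42 ordered pairs for relation 'overlaps'; matching pairs in alphabetical order:
(blue_phase, cyan_phase): blue_phase overlaps cyan_phase ✓
(blue_phase, gold_phase): blue_phase overlaps gold_phase ✓
(cyan_phase, gold_phase): cyan_phase overlaps gold_phase ✓
(silver_phase, blue_phase): silver_phase overlaps blue_phase ✓
(silver_phase, cyan_phase): silver_phase overlaps cyan_phase ✓
(silver_phase, gold_phase): silver_phase overlaps gold_phase ✓
(silver_phase, violet_phase): silver_phase overlaps violet_phase ✓
(violet_phase, gold_phase): violet_phase overlaps gold_phase ✓
Count: 8.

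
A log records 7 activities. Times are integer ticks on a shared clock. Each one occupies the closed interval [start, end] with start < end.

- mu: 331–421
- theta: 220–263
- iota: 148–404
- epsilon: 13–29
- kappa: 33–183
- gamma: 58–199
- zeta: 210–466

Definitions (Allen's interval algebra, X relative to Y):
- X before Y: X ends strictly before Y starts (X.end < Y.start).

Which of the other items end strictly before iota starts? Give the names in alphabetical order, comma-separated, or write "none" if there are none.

epsilon

Target iota = [148, 404].
epsilon [13, 29] → before → yes.
gamma [58, 199] → overlaps → no.
kappa [33, 183] → overlaps → no.
mu [331, 421] → overlapped-by → no.
theta [220, 263] → during → no.
zeta [210, 466] → overlapped-by → no.
Result: epsilon.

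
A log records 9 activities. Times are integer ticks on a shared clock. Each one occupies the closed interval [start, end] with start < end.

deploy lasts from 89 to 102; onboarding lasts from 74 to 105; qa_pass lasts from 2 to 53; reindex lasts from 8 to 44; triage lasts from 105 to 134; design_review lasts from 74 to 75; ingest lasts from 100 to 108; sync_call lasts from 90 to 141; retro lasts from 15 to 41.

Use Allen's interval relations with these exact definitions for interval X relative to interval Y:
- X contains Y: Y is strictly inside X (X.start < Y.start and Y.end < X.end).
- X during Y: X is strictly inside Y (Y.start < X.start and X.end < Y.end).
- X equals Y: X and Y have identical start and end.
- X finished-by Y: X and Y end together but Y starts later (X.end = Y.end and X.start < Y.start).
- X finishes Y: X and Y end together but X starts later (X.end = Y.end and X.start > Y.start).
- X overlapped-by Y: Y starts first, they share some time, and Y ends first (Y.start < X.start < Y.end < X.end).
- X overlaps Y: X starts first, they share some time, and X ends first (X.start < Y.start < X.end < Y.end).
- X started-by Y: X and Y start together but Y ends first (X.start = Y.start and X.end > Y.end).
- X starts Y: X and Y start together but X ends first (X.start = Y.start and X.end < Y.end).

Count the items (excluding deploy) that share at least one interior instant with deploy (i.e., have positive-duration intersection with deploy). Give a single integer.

Target deploy = [89, 102].
design_review [74, 75] → before → no.
ingest [100, 108] → overlapped-by → counts.
onboarding [74, 105] → contains → counts.
qa_pass [2, 53] → before → no.
reindex [8, 44] → before → no.
retro [15, 41] → before → no.
sync_call [90, 141] → overlapped-by → counts.
triage [105, 134] → after → no.
Total: 3.

3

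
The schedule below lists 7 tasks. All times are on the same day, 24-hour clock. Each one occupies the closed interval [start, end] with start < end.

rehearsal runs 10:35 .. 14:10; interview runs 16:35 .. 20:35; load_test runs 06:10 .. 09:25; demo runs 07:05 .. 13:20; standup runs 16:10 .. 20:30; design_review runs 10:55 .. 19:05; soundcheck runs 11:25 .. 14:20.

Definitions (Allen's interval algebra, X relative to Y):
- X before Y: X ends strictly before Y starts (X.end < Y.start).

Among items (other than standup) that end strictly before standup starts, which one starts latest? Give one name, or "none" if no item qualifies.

soundcheck

Target standup = [16:10, 20:30].
demo [07:05, 13:20] → before → candidate.
design_review [10:55, 19:05] → overlaps → excluded.
interview [16:35, 20:35] → overlapped-by → excluded.
load_test [06:10, 09:25] → before → candidate.
rehearsal [10:35, 14:10] → before → candidate.
soundcheck [11:25, 14:20] → before → candidate.
Among candidates, latest start is 11:25 → soundcheck.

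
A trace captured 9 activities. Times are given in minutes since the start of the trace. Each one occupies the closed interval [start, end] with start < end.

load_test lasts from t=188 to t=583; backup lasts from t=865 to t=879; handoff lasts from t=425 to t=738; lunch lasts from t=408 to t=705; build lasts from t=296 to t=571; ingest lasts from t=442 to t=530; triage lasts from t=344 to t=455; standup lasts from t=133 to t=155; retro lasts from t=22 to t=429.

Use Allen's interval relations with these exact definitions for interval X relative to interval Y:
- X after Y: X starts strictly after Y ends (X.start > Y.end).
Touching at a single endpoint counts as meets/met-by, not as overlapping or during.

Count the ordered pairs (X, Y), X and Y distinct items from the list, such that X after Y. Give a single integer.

15

Checking all 72 ordered pairs for relation 'after'; matching pairs in alphabetical order:
(backup, build): backup after build ✓
(backup, handoff): backup after handoff ✓
(backup, ingest): backup after ingest ✓
(backup, load_test): backup after load_test ✓
(backup, lunch): backup after lunch ✓
(backup, retro): backup after retro ✓
(backup, standup): backup after standup ✓
(backup, triage): backup after triage ✓
(build, standup): build after standup ✓
(handoff, standup): handoff after standup ✓
(ingest, retro): ingest after retro ✓
(ingest, standup): ingest after standup ✓
(load_test, standup): load_test after standup ✓
(lunch, standup): lunch after standup ✓
(triage, standup): triage after standup ✓
Count: 15.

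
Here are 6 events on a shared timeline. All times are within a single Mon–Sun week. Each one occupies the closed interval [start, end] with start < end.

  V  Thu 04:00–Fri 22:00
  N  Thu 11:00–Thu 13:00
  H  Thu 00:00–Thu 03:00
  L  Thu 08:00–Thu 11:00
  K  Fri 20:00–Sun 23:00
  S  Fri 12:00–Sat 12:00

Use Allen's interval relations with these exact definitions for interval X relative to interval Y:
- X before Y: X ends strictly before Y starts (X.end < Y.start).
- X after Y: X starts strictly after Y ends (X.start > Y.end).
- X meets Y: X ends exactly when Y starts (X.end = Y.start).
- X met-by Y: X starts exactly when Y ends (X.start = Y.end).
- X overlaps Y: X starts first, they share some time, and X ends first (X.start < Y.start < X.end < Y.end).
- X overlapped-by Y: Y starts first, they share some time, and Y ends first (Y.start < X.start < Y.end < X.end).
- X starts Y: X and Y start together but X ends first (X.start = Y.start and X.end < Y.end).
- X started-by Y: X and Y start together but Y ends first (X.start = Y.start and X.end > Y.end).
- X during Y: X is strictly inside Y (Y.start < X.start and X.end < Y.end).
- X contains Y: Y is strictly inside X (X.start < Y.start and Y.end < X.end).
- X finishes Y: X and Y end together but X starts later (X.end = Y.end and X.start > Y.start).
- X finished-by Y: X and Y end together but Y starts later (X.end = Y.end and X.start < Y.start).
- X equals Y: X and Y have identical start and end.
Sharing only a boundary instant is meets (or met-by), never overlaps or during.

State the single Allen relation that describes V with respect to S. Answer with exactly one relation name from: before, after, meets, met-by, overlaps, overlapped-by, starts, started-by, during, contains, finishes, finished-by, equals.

overlaps

V = [Thu 04:00, Fri 22:00]; S = [Fri 12:00, Sat 12:00].
Compare endpoints: V.start < S.start, V.start < S.end, V.end > S.start, V.end < S.end.
That pattern is 'overlaps'.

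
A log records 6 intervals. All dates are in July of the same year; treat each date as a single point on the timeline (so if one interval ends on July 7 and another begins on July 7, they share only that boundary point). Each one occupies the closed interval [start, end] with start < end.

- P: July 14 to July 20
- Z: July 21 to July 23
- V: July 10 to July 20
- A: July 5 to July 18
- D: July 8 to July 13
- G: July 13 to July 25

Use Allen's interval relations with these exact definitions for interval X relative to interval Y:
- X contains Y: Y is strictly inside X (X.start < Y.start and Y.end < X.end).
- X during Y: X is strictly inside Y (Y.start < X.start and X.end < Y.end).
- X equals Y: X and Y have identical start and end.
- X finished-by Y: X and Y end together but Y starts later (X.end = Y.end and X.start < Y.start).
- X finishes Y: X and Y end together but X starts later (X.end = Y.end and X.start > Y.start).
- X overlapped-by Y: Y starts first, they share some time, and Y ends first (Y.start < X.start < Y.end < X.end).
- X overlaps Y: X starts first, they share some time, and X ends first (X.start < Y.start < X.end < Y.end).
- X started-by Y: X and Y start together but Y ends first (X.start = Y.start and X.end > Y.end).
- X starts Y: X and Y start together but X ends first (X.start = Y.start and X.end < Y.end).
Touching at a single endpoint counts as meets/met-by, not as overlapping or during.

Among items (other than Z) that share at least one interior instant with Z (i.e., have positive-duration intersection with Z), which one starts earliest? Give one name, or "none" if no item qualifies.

Target Z = [July 21, July 23].
A [July 5, July 18] → before → excluded.
D [July 8, July 13] → before → excluded.
G [July 13, July 25] → contains → candidate.
P [July 14, July 20] → before → excluded.
V [July 10, July 20] → before → excluded.
Among candidates, earliest start is July 13 → G.

G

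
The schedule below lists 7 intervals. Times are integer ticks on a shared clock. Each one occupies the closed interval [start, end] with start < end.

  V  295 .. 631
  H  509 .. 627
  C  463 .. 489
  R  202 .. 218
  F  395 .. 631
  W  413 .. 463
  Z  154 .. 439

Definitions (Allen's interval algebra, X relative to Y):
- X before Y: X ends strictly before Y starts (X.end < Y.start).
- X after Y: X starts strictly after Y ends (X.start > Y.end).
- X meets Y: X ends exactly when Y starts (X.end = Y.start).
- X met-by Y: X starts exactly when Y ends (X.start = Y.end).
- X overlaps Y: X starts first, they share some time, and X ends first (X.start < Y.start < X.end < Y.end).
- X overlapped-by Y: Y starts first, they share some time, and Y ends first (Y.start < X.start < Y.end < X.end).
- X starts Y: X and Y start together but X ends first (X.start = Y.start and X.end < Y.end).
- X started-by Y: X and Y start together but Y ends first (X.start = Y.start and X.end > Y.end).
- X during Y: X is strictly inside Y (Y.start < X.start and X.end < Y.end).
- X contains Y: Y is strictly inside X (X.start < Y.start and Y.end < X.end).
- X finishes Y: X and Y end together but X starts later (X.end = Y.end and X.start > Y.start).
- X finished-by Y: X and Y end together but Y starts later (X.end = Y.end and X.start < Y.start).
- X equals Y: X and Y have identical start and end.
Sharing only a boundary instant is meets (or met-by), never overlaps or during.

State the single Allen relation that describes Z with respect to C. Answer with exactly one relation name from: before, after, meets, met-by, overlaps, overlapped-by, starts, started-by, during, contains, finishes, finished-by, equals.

Z = [154, 439]; C = [463, 489].
Compare endpoints: Z.start < C.start, Z.start < C.end, Z.end < C.start, Z.end < C.end.
That pattern is 'before'.

before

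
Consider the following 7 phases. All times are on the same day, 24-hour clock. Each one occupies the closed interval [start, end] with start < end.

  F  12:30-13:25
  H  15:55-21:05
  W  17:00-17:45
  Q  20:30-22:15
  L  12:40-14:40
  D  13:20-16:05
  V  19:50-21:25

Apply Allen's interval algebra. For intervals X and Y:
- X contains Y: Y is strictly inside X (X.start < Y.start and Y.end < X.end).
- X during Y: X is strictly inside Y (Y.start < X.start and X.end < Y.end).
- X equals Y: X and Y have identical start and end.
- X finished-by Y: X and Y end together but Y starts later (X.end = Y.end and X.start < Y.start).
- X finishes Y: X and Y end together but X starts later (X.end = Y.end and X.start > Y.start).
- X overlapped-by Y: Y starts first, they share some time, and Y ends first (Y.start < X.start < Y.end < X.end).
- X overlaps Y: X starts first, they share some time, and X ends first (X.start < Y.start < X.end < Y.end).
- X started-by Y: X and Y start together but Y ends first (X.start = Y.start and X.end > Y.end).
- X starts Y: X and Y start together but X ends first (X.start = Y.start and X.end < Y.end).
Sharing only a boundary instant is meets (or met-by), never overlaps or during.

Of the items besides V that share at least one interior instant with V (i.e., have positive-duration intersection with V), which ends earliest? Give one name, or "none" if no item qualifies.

Target V = [19:50, 21:25].
D [13:20, 16:05] → before → excluded.
F [12:30, 13:25] → before → excluded.
H [15:55, 21:05] → overlaps → candidate.
L [12:40, 14:40] → before → excluded.
Q [20:30, 22:15] → overlapped-by → candidate.
W [17:00, 17:45] → before → excluded.
Among candidates, earliest end is 21:05 → H.

H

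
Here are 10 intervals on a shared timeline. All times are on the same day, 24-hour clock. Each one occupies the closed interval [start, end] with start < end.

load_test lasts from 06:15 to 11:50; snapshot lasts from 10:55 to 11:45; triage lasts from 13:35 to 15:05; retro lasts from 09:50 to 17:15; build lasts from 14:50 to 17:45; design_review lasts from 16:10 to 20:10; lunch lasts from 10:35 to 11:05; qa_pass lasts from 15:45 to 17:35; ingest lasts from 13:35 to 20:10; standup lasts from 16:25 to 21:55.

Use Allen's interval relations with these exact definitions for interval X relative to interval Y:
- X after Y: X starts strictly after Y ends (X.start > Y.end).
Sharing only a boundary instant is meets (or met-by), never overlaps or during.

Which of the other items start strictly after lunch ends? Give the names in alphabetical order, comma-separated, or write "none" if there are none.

build, design_review, ingest, qa_pass, standup, triage

Target lunch = [10:35, 11:05].
build [14:50, 17:45] → after → yes.
design_review [16:10, 20:10] → after → yes.
ingest [13:35, 20:10] → after → yes.
load_test [06:15, 11:50] → contains → no.
qa_pass [15:45, 17:35] → after → yes.
retro [09:50, 17:15] → contains → no.
snapshot [10:55, 11:45] → overlapped-by → no.
standup [16:25, 21:55] → after → yes.
triage [13:35, 15:05] → after → yes.
Result: build, design_review, ingest, qa_pass, standup, triage.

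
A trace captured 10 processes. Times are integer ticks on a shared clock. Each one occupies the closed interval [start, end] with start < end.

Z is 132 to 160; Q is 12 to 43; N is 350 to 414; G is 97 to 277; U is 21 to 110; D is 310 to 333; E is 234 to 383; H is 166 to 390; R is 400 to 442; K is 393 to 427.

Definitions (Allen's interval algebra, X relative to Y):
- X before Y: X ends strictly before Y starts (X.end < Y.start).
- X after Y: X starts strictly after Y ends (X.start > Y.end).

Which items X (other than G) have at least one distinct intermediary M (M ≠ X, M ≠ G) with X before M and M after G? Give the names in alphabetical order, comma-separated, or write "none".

Target G = [97, 277].
Intermediaries M with M after G: D, K, N, R.
Via D — items with X before D: Q, U, Z.
Via K — items with X before K: D, E, H, Q, U, Z.
Via N — items with X before N: D, Q, U, Z.
Via R — items with X before R: D, E, H, Q, U, Z.
Union: D, E, H, Q, U, Z.

D, E, H, Q, U, Z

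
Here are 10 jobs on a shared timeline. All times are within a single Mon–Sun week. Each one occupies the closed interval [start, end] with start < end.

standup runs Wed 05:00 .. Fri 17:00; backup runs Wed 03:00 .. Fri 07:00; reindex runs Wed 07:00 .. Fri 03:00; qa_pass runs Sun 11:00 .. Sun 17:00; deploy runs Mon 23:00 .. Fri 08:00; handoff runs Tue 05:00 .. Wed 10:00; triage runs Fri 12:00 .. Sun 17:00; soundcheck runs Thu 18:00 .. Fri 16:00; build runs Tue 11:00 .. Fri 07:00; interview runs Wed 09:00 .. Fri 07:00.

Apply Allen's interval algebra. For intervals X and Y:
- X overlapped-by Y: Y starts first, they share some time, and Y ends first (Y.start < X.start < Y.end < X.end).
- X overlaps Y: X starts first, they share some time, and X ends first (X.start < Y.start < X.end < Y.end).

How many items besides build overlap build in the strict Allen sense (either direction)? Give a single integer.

Target build = [Tue 11:00, Fri 07:00].
backup [Wed 03:00, Fri 07:00] → finishes → no.
deploy [Mon 23:00, Fri 08:00] → contains → no.
handoff [Tue 05:00, Wed 10:00] → overlaps → counts.
interview [Wed 09:00, Fri 07:00] → finishes → no.
qa_pass [Sun 11:00, Sun 17:00] → after → no.
reindex [Wed 07:00, Fri 03:00] → during → no.
soundcheck [Thu 18:00, Fri 16:00] → overlapped-by → counts.
standup [Wed 05:00, Fri 17:00] → overlapped-by → counts.
triage [Fri 12:00, Sun 17:00] → after → no.
Total: 3.

3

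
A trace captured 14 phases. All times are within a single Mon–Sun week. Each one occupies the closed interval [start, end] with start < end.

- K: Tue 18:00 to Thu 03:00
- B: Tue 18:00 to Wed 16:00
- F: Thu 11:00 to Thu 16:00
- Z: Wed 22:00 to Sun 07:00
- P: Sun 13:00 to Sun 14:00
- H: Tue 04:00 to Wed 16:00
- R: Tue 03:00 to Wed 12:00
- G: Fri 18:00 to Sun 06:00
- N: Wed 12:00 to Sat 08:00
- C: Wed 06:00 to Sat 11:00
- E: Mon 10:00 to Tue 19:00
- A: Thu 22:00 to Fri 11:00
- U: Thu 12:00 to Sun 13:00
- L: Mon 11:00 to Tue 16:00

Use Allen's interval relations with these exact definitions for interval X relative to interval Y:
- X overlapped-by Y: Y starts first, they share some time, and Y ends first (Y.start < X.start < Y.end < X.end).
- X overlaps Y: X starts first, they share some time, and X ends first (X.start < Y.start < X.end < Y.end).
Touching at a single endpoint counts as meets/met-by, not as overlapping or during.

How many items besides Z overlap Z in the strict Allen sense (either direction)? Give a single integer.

4

Target Z = [Wed 22:00, Sun 07:00].
A [Thu 22:00, Fri 11:00] → during → no.
B [Tue 18:00, Wed 16:00] → before → no.
C [Wed 06:00, Sat 11:00] → overlaps → counts.
E [Mon 10:00, Tue 19:00] → before → no.
F [Thu 11:00, Thu 16:00] → during → no.
G [Fri 18:00, Sun 06:00] → during → no.
H [Tue 04:00, Wed 16:00] → before → no.
K [Tue 18:00, Thu 03:00] → overlaps → counts.
L [Mon 11:00, Tue 16:00] → before → no.
N [Wed 12:00, Sat 08:00] → overlaps → counts.
P [Sun 13:00, Sun 14:00] → after → no.
R [Tue 03:00, Wed 12:00] → before → no.
U [Thu 12:00, Sun 13:00] → overlapped-by → counts.
Total: 4.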